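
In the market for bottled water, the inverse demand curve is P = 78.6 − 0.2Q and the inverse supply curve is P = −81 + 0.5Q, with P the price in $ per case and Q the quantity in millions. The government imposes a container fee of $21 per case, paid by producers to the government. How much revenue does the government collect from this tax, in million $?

Rewrite in direct form: Qd = 393 − 5P and Qs = 2P + 162.
Without the tax, 393 − 5P = 2P + 162 gives 7P = 231, so P* = $33 and Q* = 228.
With the tax collected from producers, supply shifts: Qs = 2(P − 21) + 162.
New equilibrium: buyers pay $39, producers receive $18, Q = 198. (Wedge: Pb − Ps = 21.)
Revenue = t · Q = 21 · 198 = $4158.

Tax revenue = $4158 million.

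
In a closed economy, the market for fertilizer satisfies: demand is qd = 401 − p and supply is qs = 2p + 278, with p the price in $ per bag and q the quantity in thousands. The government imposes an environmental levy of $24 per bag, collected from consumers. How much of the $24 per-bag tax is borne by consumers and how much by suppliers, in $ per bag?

Consumers bear $16 per bag; suppliers bear $8 per bag.

Without the tax, 401 − p = 2p + 278 gives 3p = 123, so p* = $41 and q* = 360.
With the tax collected from consumers, demand (in seller-price terms) shifts: qd = 401 − (p + 24).
Solving gives q = 344 with consumers paying $57 and suppliers receiving $33 (the $24 wedge).
Burden on consumers: $16; on suppliers: $8. (They sum to $24.)
The less price-elastic side of the market bears the larger share of a per-unit tax.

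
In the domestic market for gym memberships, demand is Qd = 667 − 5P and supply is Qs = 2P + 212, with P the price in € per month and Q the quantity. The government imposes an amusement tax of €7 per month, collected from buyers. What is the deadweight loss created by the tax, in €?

Deadweight loss = €35.

Before the tax: set 667 − 5P = 2P + 212 → P* = €65, Q* = 342.
With the tax collected from buyers, demand (in seller-price terms) shifts: Qd = 667 − 5(P + 7).
New equilibrium: buyers pay €67, suppliers receive €60, Q = 332. (Wedge: Pb − Ps = 7.)
Quantity falls by |ΔQ| = |342 − 332| = 10.
DWL = ½ · t · |ΔQ| = ½ · 7 · 10 = €35.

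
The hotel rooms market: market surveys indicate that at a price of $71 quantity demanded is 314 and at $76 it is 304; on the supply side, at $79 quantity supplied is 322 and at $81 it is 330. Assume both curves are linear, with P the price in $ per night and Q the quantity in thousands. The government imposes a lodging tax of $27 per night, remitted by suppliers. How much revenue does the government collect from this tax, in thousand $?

Tax revenue = $7290 thousand.

Demand slope: (304 − 314)/(76 − 71) = -2, so Qd = 456 − 2P.
Supply slope: (330 − 322)/(81 − 79) = 4, so Qs = 4P + 6.
Before the tax: set 456 − 2P = 4P + 6 → P* = $75, Q* = 306.
With the tax collected from suppliers, supply shifts: Qs = 4(P − 27) + 6.
New equilibrium: consumers pay $93, suppliers receive $66, Q = 270. (Wedge: Pb − Ps = 27.)
Revenue = t · Q = 27 · 270 = $7290.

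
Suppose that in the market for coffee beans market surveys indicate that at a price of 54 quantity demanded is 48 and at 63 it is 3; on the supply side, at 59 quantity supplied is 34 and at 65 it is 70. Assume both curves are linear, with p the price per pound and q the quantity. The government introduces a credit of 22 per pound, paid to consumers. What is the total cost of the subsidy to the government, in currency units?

Demand slope: (3 − 48)/(63 − 54) = -5, so qd = 318 − 5p.
Supply slope: (70 − 34)/(65 − 59) = 6, so qs = 6p − 320.
Without the subsidy, 318 − 5p = 6p − 320 gives 11p = 638, so p* = 58 and q* = 28.
With a per-unit subsidy paid to consumers, each effectively pays p − 22, so demand becomes qd = 318 − 5(p − 22).
Solving gives q = 88 with consumers paying 46 and producers receiving 68 (the 22 wedge).
Outlay = t · Q = 22 · 88 = 1936.

Government outlay = 1936.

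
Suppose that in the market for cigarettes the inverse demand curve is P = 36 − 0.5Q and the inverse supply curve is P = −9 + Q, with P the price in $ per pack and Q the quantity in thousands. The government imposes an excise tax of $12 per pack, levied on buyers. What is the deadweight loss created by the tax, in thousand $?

Inverting to Q(P) form: Qd = 72 − 2P; Qs = P + 9.
Before the tax: set 72 − 2P = P + 9 → P* = $21, Q* = 30.
With the tax collected from buyers, demand (in seller-price terms) shifts: Qd = 72 − 2(P + 12).
New equilibrium: buyers pay $25, producers receive $13, Q = 22. (Wedge: Pb − Ps = 12.)
Quantity falls by |ΔQ| = |30 − 22| = 8.
DWL = ½ · t · |ΔQ| = ½ · 12 · 8 = $48.

Deadweight loss = $48 thousand.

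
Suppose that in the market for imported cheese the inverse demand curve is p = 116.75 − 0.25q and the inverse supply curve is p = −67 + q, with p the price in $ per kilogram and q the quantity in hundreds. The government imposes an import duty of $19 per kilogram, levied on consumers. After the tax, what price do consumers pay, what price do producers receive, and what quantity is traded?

Inverting to q(p) form: qd = 467 − 4p; qs = p + 67.
Before the tax: set 467 − 4p = p + 67 → p* = $80, q* = 147.
With the tax collected from consumers, demand (in seller-price terms) shifts: qd = 467 − 4(p + 19).
Solving gives q = 131.8 with consumers paying $83.8 and producers receiving $64.8 (the $19 wedge).
The less price-elastic side of the market bears the larger share of a per-unit tax.

Consumers pay $83.8; producers receive $64.8; quantity = 131.8.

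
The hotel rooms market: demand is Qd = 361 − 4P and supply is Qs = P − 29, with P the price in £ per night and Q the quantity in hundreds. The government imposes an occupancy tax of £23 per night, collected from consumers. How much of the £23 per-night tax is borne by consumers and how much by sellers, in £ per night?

Consumers bear £4.6 per night; sellers bear £18.4 per night.

Without the tax, 361 − 4P = P − 29 gives 5P = 390, so P* = £78 and Q* = 49.
With the tax collected from consumers, demand (in seller-price terms) shifts: Qd = 361 − 4(P + 23).
Solving gives Q = 30.6 with consumers paying £82.6 and sellers receiving £59.6 (the £23 wedge).
Burden on consumers: £4.6; on sellers: £18.4. (They sum to £23.)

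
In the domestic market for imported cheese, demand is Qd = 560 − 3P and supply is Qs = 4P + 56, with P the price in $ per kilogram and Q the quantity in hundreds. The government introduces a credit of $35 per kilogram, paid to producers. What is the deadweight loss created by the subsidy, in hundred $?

Deadweight loss = $1050 hundred.

Without the subsidy, 560 − 3P = 4P + 56 gives 7P = 504, so P* = $72 and Q* = 344.
With a per-unit subsidy paid to producers, each receives P + 35 per unit sold, so supply becomes Qs = 4(P + 35) + 56.
Solving gives Q = 404 with consumers paying $52 and producers receiving $87 (the $35 wedge).
Quantity rises by |ΔQ| = |344 − 404| = 60.
DWL = ½ · t · |ΔQ| = ½ · 35 · 60 = $1050.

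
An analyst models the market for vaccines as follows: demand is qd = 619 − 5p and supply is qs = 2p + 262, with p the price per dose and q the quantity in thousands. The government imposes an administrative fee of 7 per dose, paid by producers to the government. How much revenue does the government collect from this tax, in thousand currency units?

Without the tax, 619 − 5p = 2p + 262 gives 7p = 357, so p* = 51 and q* = 364.
With the tax collected from producers, supply shifts: qs = 2(p − 7) + 262.
New equilibrium: consumers pay 53, producers receive 46, q = 354. (Wedge: pb − ps = 7.)
Revenue = t · Q = 7 · 354 = 2478.

Tax revenue = 2478 thousand.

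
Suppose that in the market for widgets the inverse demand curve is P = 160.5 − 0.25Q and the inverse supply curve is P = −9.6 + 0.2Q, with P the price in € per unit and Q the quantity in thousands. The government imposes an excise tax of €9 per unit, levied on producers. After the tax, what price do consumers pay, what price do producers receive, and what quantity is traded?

Inverting to Q(P) form: Qd = 642 − 4P; Qs = 5P + 48.
Before the tax: set 642 − 4P = 5P + 48 → P* = €66, Q* = 378.
With the tax collected from producers, supply shifts: Qs = 5(P − 9) + 48.
New equilibrium: consumers pay €71, producers receive €62, Q = 358. (Wedge: Pb − Ps = 9.)

Consumers pay €71; producers receive €62; quantity = 358.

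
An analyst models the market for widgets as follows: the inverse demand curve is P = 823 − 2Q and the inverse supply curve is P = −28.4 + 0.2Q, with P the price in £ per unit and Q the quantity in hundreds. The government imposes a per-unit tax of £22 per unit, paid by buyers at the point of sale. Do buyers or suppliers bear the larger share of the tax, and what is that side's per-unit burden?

Buyers bear the larger share: £20 per unit.

Rewrite in direct form: Qd = 411.5 − 0.5P and Qs = 5P + 142.
Without the tax, 411.5 − 0.5P = 5P + 142 gives 5.5P = 269.5, so P* = £49 and Q* = 387.
With the tax collected from buyers, demand (in seller-price terms) shifts: Qd = 411.5 − 0.5(P + 22).
Solving gives Q = 377 with buyers paying £69 and suppliers receiving £47 (the £22 wedge).
Per-unit burden: buyers £20, suppliers £2.
Buyers take the larger share because demand is less price-elastic here (demand slope 0.5 vs supply slope 5).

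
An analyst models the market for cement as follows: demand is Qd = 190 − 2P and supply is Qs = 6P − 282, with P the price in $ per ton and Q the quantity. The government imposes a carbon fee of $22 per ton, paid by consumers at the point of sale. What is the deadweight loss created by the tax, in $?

Without the tax, 190 − 2P = 6P − 282 gives 8P = 472, so P* = $59 and Q* = 72.
With the tax collected from consumers, demand (in seller-price terms) shifts: Qd = 190 − 2(P + 22).
New equilibrium: consumers pay $75.5, producers receive $53.5, Q = 39. (Wedge: Pb − Ps = 22.)
Quantity falls by |ΔQ| = |72 − 39| = 33.
DWL = ½ · t · |ΔQ| = ½ · 22 · 33 = $363.

Deadweight loss = $363.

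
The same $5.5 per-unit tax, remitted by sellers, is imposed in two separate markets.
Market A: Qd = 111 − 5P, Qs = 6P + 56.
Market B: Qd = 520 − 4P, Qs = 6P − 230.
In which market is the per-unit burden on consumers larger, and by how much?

Market B, by $0.3.

Market A: pre-tax P* = $5, Q* = 86; post-tax Q = 71; per-unit burden on consumers = $3.
Market B: pre-tax P* = $75, Q* = 220; post-tax Q = 206.8; per-unit burden on consumers = $3.3.
Difference: $3 vs $3.3 → market B is larger by $0.3.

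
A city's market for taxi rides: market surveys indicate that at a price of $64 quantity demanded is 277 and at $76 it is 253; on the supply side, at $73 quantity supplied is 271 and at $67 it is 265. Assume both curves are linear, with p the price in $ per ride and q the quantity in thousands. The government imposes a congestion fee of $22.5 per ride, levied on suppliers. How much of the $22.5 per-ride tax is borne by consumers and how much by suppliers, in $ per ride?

Consumers bear $7.5 per ride; suppliers bear $15 per ride.

Demand slope: (253 − 277)/(76 − 64) = -2, so qd = 405 − 2p.
Supply slope: (265 − 271)/(67 − 73) = 1, so qs = p + 198.
Before the tax: set 405 − 2p = p + 198 → p* = $69, q* = 267.
With the tax collected from suppliers, supply shifts: qs = (p − 22.5) + 198.
Solving gives q = 252 with consumers paying $76.5 and suppliers receiving $54 (the $22.5 wedge).
Burden on consumers: $7.5; on suppliers: $15. (They sum to $22.5.)
The less price-elastic side of the market bears the larger share of a per-unit tax.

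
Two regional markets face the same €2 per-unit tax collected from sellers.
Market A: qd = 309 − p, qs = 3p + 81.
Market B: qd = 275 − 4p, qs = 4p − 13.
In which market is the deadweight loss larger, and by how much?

Market A: pre-tax p* = €57, q* = 252; post-tax q = 250.5; deadweight loss = €1.5.
Market B: pre-tax p* = €36, q* = 131; post-tax q = 127; deadweight loss = €4.
Difference: €1.5 vs €4 → market B is larger by €2.5.

Market B, by €2.5.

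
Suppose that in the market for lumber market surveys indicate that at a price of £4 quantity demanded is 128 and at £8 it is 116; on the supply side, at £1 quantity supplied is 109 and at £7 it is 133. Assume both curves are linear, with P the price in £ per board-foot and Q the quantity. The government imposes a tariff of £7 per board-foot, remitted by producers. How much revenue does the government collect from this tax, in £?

Tax revenue = £791.

Demand slope: (116 − 128)/(8 − 4) = -3, so Qd = 140 − 3P.
Supply slope: (133 − 109)/(7 − 1) = 4, so Qs = 4P + 105.
Before the tax: set 140 − 3P = 4P + 105 → P* = £5, Q* = 125.
With the tax collected from producers, supply shifts: Qs = 4(P − 7) + 105.
New equilibrium: buyers pay £9, producers receive £2, Q = 113. (Wedge: Pb − Ps = 7.)
Revenue = t · Q = 7 · 113 = £791.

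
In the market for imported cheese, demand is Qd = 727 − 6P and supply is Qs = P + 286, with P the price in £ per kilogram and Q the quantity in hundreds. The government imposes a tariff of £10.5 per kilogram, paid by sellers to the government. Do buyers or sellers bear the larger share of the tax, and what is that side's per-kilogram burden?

Sellers bear the larger share: £9 per kilogram.

Before the tax: set 727 − 6P = P + 286 → P* = £63, Q* = 349.
With the tax collected from sellers, supply shifts: Qs = (P − 10.5) + 286.
Solving gives Q = 340 with buyers paying £64.5 and sellers receiving £54 (the £10.5 wedge).
Per-kilogram burden: buyers £1.5, sellers £9.
Sellers take the larger share because supply is less price-elastic here (demand slope 6 vs supply slope 1).
The less price-elastic side of the market bears the larger share of a per-unit tax.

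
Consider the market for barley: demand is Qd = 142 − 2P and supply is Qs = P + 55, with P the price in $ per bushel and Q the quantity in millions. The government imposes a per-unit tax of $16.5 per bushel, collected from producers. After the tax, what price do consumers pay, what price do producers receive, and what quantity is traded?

Consumers pay $34.5; producers receive $18; quantity = 73.

Without the tax, 142 − 2P = P + 55 gives 3P = 87, so P* = $29 and Q* = 84.
With the tax collected from producers, supply shifts: Qs = (P − 16.5) + 55.
Solving gives Q = 73 with consumers paying $34.5 and producers receiving $18 (the $16.5 wedge).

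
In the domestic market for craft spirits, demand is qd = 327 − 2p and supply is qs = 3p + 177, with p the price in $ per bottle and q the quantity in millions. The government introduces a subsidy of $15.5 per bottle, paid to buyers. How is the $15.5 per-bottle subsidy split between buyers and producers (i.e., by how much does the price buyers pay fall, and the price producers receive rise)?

Without the subsidy, 327 − 2p = 3p + 177 gives 5p = 150, so p* = $30 and q* = 267.
With a per-unit subsidy paid to buyers, each effectively pays p − 15.5, so demand becomes qd = 327 − 2(p − 15.5).
Solving gives q = 285.6 with buyers paying $20.7 and producers receiving $36.2 (the $15.5 wedge).
Gain to buyers: $9.3; to producers: $6.2. (They sum to $15.5.)

Buyers gain $9.3 per bottle; producers gain $6.2 per bottle.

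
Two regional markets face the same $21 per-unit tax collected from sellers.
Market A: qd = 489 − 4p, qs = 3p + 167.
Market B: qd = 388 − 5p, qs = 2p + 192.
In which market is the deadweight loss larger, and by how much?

Market A: pre-tax p* = $46, q* = 305; post-tax q = 269; deadweight loss = $378.
Market B: pre-tax p* = $28, q* = 248; post-tax q = 218; deadweight loss = $315.
Difference: $378 vs $315 → market A is larger by $63.

Market A, by $63.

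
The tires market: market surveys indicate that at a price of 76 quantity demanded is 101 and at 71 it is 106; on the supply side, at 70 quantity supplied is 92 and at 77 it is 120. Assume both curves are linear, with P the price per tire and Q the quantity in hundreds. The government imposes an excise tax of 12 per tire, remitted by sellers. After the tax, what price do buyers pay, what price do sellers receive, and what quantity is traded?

Buyers pay 82.6; sellers receive 70.6; quantity = 94.4.

Demand slope: (106 − 101)/(71 − 76) = -1, so Qd = 177 − P.
Supply slope: (120 − 92)/(77 − 70) = 4, so Qs = 4P − 188.
Without the tax, 177 − P = 4P − 188 gives 5P = 365, so P* = 73 and Q* = 104.
With the tax collected from sellers, supply shifts: Qs = 4(P − 12) − 188.
Solving gives Q = 94.4 with buyers paying 82.6 and sellers receiving 70.6 (the 12 wedge).
The less price-elastic side of the market bears the larger share of a per-unit tax.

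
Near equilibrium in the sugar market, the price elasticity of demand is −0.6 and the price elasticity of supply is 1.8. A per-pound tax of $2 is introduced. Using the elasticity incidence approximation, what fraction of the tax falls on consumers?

Incidence ratio: consumers' share ≈ εs / (εs + |εd|) = 1.8 / (1.8 + 0.6) = 0.75.
Supply is the more elastic side, so consumers bear the larger share.

Consumers' share ≈ 0.75.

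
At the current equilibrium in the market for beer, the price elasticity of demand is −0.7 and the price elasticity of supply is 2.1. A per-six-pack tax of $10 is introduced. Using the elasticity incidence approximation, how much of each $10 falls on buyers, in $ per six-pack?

Incidence ratio: buyers' share ≈ εs / (εs + |εd|) = 2.1 / (2.1 + 0.7) = 0.75.
So buyers bear ≈ 0.75 × $10 = $7.5; suppliers bear $2.5.

Buyers bear ≈ $7.5 per six-pack.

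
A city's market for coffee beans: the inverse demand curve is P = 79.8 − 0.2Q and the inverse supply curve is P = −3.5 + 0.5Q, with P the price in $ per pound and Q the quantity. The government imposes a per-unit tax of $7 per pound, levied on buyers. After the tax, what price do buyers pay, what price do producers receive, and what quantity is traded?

Buyers pay $58; producers receive $51; quantity = 109.

Inverting to Q(P) form: Qd = 399 − 5P; Qs = 2P + 7.
Before the tax: set 399 − 5P = 2P + 7 → P* = $56, Q* = 119.
With the tax collected from buyers, demand (in seller-price terms) shifts: Qd = 399 − 5(P + 7).
Solving gives Q = 109 with buyers paying $58 and producers receiving $51 (the $7 wedge).
The less price-elastic side of the market bears the larger share of a per-unit tax.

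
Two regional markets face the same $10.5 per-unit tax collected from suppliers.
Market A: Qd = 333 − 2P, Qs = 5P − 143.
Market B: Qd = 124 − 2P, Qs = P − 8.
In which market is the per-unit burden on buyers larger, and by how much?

Market A, by $4.

Market A: pre-tax P* = $68, Q* = 197; post-tax Q = 182; per-unit burden on buyers = $7.5.
Market B: pre-tax P* = $44, Q* = 36; post-tax Q = 29; per-unit burden on buyers = $3.5.
Difference: $7.5 vs $3.5 → market A is larger by $4.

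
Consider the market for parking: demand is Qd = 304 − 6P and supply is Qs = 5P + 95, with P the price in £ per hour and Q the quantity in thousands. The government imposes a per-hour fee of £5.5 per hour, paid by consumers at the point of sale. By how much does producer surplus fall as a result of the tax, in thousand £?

Without the tax, 304 − 6P = 5P + 95 gives 11P = 209, so P* = £19 and Q* = 190.
With the tax collected from consumers, demand (in seller-price terms) shifts: Qd = 304 − 6(P + 5.5).
Solving gives Q = 175 with consumers paying £21.5 and suppliers receiving £16 (the £5.5 wedge).
ΔPS is the trapezoid between Q = 175 and Q = 190 of height £3: ½ · (190 + 175) · 3 = £547.5.

Producer surplus falls by £547.5 thousand.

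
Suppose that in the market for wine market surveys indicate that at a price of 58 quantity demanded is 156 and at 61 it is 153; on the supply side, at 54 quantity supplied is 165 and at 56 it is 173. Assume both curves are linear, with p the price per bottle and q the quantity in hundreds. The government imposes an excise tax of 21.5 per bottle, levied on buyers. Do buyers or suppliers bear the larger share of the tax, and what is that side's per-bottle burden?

Demand slope: (153 − 156)/(61 − 58) = -1, so qd = 214 − p.
Supply slope: (173 − 165)/(56 − 54) = 4, so qs = 4p − 51.
Without the tax, 214 − p = 4p − 51 gives 5p = 265, so p* = 53 and q* = 161.
With the tax collected from buyers, demand (in seller-price terms) shifts: qd = 214 − (p + 21.5).
New equilibrium: buyers pay 70.2, suppliers receive 48.7, q = 143.8. (Wedge: pb − ps = 21.5.)
Per-bottle burden: buyers 17.2, suppliers 4.3.
Buyers take the larger share because demand is less price-elastic here (demand slope 1 vs supply slope 4).

Buyers bear the larger share: 17.2 per bottle.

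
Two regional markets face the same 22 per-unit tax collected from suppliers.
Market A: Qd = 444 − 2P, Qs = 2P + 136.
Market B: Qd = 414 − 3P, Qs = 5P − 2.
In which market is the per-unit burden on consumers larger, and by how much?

Market A: pre-tax P* = 77, Q* = 290; post-tax Q = 268; per-unit burden on consumers = 11.
Market B: pre-tax P* = 52, Q* = 258; post-tax Q = 216.75; per-unit burden on consumers = 13.75.
Difference: 11 vs 13.75 → market B is larger by 2.75.

Market B, by 2.75.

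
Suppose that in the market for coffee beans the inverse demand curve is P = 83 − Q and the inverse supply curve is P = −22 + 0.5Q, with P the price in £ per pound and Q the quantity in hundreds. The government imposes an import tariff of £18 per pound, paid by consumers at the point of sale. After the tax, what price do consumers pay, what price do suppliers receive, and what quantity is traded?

Rewrite in direct form: Qd = 83 − P and Qs = 2P + 44.
Before the tax: set 83 − P = 2P + 44 → P* = £13, Q* = 70.
With the tax collected from consumers, demand (in seller-price terms) shifts: Qd = 83 − (P + 18).
New equilibrium: consumers pay £25, suppliers receive £7, Q = 58. (Wedge: Pb − Ps = 18.)
The less price-elastic side of the market bears the larger share of a per-unit tax.

Consumers pay £25; suppliers receive £7; quantity = 58.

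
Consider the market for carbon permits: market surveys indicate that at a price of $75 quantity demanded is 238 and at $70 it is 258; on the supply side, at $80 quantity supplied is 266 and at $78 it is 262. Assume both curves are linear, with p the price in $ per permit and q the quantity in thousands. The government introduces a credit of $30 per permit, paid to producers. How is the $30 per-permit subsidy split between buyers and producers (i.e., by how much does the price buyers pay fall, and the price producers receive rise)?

Demand slope: (258 − 238)/(70 − 75) = -4, so qd = 538 − 4p.
Supply slope: (262 − 266)/(78 − 80) = 2, so qs = 2p + 106.
Before the subsidy: set 538 − 4p = 2p + 106 → p* = $72, q* = 250.
With a per-unit subsidy paid to producers, each receives p + 30 per unit sold, so supply becomes qs = 2(p + 30) + 106.
Solving gives q = 290 with buyers paying $62 and producers receiving $92 (the $30 wedge).
Gain to buyers: $10; to producers: $20. (They sum to $30.)

Buyers gain $10 per permit; producers gain $20 per permit.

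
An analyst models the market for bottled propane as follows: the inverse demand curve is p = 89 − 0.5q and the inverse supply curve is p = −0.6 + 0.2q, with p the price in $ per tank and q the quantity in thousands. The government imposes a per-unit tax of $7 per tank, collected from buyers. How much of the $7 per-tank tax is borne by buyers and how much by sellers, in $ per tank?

Buyers bear $5 per tank; sellers bear $2 per tank.

Inverting to q(p) form: qd = 178 − 2p; qs = 5p + 3.
Before the tax: set 178 − 2p = 5p + 3 → p* = $25, q* = 128.
With the tax collected from buyers, demand (in seller-price terms) shifts: qd = 178 − 2(p + 7).
Solving gives q = 118 with buyers paying $30 and sellers receiving $23 (the $7 wedge).
Burden on buyers: $5; on sellers: $2. (They sum to $7.)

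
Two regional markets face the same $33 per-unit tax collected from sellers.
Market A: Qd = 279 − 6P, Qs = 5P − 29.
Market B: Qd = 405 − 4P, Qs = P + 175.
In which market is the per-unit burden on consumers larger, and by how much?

Market A: pre-tax P* = $28, Q* = 111; post-tax Q = 21; per-unit burden on consumers = $15.
Market B: pre-tax P* = $46, Q* = 221; post-tax Q = 194.6; per-unit burden on consumers = $6.6.
Difference: $15 vs $6.6 → market A is larger by $8.4.

Market A, by $8.4.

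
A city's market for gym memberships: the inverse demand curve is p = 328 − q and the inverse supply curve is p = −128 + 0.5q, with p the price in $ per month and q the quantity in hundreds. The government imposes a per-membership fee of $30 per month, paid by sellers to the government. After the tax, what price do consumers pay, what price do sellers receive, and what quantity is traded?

Inverting to q(p) form: qd = 328 − p; qs = 2p + 256.
Before the tax: set 328 − p = 2p + 256 → p* = $24, q* = 304.
With the tax collected from sellers, supply shifts: qs = 2(p − 30) + 256.
New equilibrium: consumers pay $44, sellers receive $14, q = 284. (Wedge: pb − ps = 30.)
The less price-elastic side of the market bears the larger share of a per-unit tax.

Consumers pay $44; sellers receive $14; quantity = 284.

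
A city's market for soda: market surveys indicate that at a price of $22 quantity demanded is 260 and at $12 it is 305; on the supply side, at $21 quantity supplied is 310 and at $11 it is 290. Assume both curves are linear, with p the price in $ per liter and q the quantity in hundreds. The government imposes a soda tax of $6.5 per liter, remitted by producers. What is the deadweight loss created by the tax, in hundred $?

Deadweight loss = $29.25 hundred.

Demand slope: (305 − 260)/(12 − 22) = -4.5, so qd = 359 − 4.5p.
Supply slope: (290 − 310)/(11 − 21) = 2, so qs = 2p + 268.
Before the tax: set 359 − 4.5p = 2p + 268 → p* = $14, q* = 296.
With the tax collected from producers, supply shifts: qs = 2(p − 6.5) + 268.
New equilibrium: consumers pay $16, producers receive $9.5, q = 287. (Wedge: pb − ps = 6.5.)
Quantity falls by |ΔQ| = |296 − 287| = 9.
DWL = ½ · t · |ΔQ| = ½ · 6.5 · 9 = $29.25.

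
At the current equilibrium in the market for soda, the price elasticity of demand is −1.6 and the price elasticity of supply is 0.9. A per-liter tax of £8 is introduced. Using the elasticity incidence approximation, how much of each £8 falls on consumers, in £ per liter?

Incidence ratio: consumers' share ≈ εs / (εs + |εd|) = 0.9 / (0.9 + 1.6) = 0.36.
So consumers bear ≈ 0.36 × £8 = £2.88; producers bear £5.12.

Consumers bear ≈ £2.88 per liter.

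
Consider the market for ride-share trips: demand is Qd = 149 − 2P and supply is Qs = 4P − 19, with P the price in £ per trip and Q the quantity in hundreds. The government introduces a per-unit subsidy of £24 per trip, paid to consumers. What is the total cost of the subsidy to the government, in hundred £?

Government outlay = £3000 hundred.

Before the subsidy: set 149 − 2P = 4P − 19 → P* = £28, Q* = 93.
With a per-unit subsidy paid to consumers, each effectively pays P − 24, so demand becomes Qd = 149 − 2(P − 24).
Solving gives Q = 125 with consumers paying £12 and suppliers receiving £36 (the £24 wedge).
Outlay = t · Q = 24 · 125 = £3000.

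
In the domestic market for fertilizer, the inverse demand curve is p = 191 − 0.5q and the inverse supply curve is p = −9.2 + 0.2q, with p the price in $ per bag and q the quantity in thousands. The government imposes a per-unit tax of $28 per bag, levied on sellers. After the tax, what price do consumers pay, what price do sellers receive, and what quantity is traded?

Consumers pay $68; sellers receive $40; quantity = 246.

Rewrite in direct form: qd = 382 − 2p and qs = 5p + 46.
Without the tax, 382 − 2p = 5p + 46 gives 7p = 336, so p* = $48 and q* = 286.
With the tax collected from sellers, supply shifts: qs = 5(p − 28) + 46.
Solving gives q = 246 with consumers paying $68 and sellers receiving $40 (the $28 wedge).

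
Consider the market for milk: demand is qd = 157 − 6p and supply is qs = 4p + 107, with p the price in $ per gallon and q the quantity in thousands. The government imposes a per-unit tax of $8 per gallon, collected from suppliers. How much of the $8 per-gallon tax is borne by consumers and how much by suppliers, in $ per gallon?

Without the tax, 157 − 6p = 4p + 107 gives 10p = 50, so p* = $5 and q* = 127.
With the tax collected from suppliers, supply shifts: qs = 4(p − 8) + 107.
New equilibrium: consumers pay $8.2, suppliers receive $0.2, q = 107.8. (Wedge: pb − ps = 8.)
Burden on consumers: $3.2; on suppliers: $4.8. (They sum to $8.)

Consumers bear $3.2 per gallon; suppliers bear $4.8 per gallon.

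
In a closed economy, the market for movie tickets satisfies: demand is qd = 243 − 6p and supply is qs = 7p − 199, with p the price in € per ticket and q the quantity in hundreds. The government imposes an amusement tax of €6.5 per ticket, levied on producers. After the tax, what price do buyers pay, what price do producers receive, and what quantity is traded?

Without the tax, 243 − 6p = 7p − 199 gives 13p = 442, so p* = €34 and q* = 39.
With the tax collected from producers, supply shifts: qs = 7(p − 6.5) − 199.
New equilibrium: buyers pay €37.5, producers receive €31, q = 18. (Wedge: pb − ps = 6.5.)

Buyers pay €37.5; producers receive €31; quantity = 18.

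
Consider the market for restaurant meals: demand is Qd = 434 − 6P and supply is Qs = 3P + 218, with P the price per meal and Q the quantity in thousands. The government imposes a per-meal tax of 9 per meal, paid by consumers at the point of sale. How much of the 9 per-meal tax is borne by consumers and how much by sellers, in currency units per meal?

Consumers bear 3 per meal; sellers bear 6 per meal.

Before the tax: set 434 − 6P = 3P + 218 → P* = 24, Q* = 290.
With the tax collected from consumers, demand (in seller-price terms) shifts: Qd = 434 − 6(P + 9).
Solving gives Q = 272 with consumers paying 27 and sellers receiving 18 (the 9 wedge).
Burden on consumers: 3; on sellers: 6. (They sum to 9.)
The less price-elastic side of the market bears the larger share of a per-unit tax.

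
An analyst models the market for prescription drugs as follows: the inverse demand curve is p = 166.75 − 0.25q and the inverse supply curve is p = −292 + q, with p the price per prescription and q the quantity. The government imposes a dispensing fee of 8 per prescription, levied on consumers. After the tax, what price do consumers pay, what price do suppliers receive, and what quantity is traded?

Rewrite in direct form: qd = 667 − 4p and qs = p + 292.
Before the tax: set 667 − 4p = p + 292 → p* = 75, q* = 367.
With the tax collected from consumers, demand (in seller-price terms) shifts: qd = 667 − 4(p + 8).
Solving gives q = 360.6 with consumers paying 76.6 and suppliers receiving 68.6 (the 8 wedge).
The less price-elastic side of the market bears the larger share of a per-unit tax.

Consumers pay 76.6; suppliers receive 68.6; quantity = 360.6.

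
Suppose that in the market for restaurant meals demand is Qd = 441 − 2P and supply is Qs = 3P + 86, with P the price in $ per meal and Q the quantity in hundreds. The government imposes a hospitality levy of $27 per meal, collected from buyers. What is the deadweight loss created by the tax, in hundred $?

Deadweight loss = $437.4 hundred.

Without the tax, 441 − 2P = 3P + 86 gives 5P = 355, so P* = $71 and Q* = 299.
With the tax collected from buyers, demand (in seller-price terms) shifts: Qd = 441 − 2(P + 27).
New equilibrium: buyers pay $87.2, suppliers receive $60.2, Q = 266.6. (Wedge: Pb − Ps = 27.)
Quantity falls by |ΔQ| = |299 − 266.6| = 32.4.
DWL = ½ · t · |ΔQ| = ½ · 27 · 32.4 = $437.4.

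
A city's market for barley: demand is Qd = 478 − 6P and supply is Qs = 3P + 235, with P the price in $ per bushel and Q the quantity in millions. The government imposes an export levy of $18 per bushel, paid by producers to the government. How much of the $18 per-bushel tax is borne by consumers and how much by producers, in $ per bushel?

Consumers bear $6 per bushel; producers bear $12 per bushel.

Before the tax: set 478 − 6P = 3P + 235 → P* = $27, Q* = 316.
With the tax collected from producers, supply shifts: Qs = 3(P − 18) + 235.
Solving gives Q = 280 with consumers paying $33 and producers receiving $15 (the $18 wedge).
Burden on consumers: $6; on producers: $12. (They sum to $18.)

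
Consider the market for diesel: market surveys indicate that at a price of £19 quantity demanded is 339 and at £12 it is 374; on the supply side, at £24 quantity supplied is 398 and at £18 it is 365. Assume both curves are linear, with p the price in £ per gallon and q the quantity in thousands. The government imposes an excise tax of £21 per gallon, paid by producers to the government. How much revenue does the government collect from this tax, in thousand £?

Tax revenue = £6279 thousand.

Demand slope: (374 − 339)/(12 − 19) = -5, so qd = 434 − 5p.
Supply slope: (365 − 398)/(18 − 24) = 5.5, so qs = 5.5p + 266.
Before the tax: set 434 − 5p = 5.5p + 266 → p* = £16, q* = 354.
With the tax collected from producers, supply shifts: qs = 5.5(p − 21) + 266.
Solving gives q = 299 with buyers paying £27 and producers receiving £6 (the £21 wedge).
Revenue = t · Q = 21 · 299 = £6279.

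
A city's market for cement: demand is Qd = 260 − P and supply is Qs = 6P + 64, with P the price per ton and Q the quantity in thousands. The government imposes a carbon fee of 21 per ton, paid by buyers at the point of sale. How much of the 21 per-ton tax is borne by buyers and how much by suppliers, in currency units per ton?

Buyers bear 18 per ton; suppliers bear 3 per ton.

Without the tax, 260 − P = 6P + 64 gives 7P = 196, so P* = 28 and Q* = 232.
With the tax collected from buyers, demand (in seller-price terms) shifts: Qd = 260 − (P + 21).
New equilibrium: buyers pay 46, suppliers receive 25, Q = 214. (Wedge: Pb − Ps = 21.)
Burden on buyers: 18; on suppliers: 3. (They sum to 21.)
The less price-elastic side of the market bears the larger share of a per-unit tax.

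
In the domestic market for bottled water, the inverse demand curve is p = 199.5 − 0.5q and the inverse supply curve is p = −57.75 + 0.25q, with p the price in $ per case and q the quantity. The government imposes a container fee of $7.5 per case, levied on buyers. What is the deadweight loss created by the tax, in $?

Rewrite in direct form: qd = 399 − 2p and qs = 4p + 231.
Before the tax: set 399 − 2p = 4p + 231 → p* = $28, q* = 343.
With the tax collected from buyers, demand (in seller-price terms) shifts: qd = 399 − 2(p + 7.5).
Solving gives q = 333 with buyers paying $33 and suppliers receiving $25.5 (the $7.5 wedge).
Quantity falls by |ΔQ| = |343 − 333| = 10.
DWL = ½ · t · |ΔQ| = ½ · 7.5 · 10 = $37.5.

Deadweight loss = $37.5.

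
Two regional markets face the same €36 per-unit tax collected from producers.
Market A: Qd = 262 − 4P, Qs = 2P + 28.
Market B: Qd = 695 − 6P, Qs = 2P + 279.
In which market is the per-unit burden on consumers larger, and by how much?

Market A, by €3.

Market A: pre-tax P* = €39, Q* = 106; post-tax Q = 58; per-unit burden on consumers = €12.
Market B: pre-tax P* = €52, Q* = 383; post-tax Q = 329; per-unit burden on consumers = €9.
Difference: €12 vs €9 → market A is larger by €3.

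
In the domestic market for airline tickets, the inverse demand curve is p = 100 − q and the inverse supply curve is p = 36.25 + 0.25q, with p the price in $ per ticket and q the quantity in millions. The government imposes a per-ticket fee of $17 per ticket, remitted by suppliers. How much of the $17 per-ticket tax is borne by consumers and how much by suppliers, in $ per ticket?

Consumers bear $13.6 per ticket; suppliers bear $3.4 per ticket.

Rewrite in direct form: qd = 100 − p and qs = 4p − 145.
Before the tax: set 100 − p = 4p − 145 → p* = $49, q* = 51.
With the tax collected from suppliers, supply shifts: qs = 4(p − 17) − 145.
New equilibrium: consumers pay $62.6, suppliers receive $45.6, q = 37.4. (Wedge: pb − ps = 17.)
Burden on consumers: $13.6; on suppliers: $3.4. (They sum to $17.)
The less price-elastic side of the market bears the larger share of a per-unit tax.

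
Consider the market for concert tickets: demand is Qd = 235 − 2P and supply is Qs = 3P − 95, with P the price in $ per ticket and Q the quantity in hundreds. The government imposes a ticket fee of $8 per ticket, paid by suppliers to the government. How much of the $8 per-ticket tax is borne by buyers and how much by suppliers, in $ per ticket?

Before the tax: set 235 − 2P = 3P − 95 → P* = $66, Q* = 103.
With the tax collected from suppliers, supply shifts: Qs = 3(P − 8) − 95.
Solving gives Q = 93.4 with buyers paying $70.8 and suppliers receiving $62.8 (the $8 wedge).
Burden on buyers: $4.8; on suppliers: $3.2. (They sum to $8.)
The less price-elastic side of the market bears the larger share of a per-unit tax.

Buyers bear $4.8 per ticket; suppliers bear $3.2 per ticket.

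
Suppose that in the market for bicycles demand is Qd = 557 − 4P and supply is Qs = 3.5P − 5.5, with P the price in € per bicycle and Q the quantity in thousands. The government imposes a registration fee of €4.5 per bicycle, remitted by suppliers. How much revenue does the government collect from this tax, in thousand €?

Without the tax, 557 − 4P = 3.5P − 5.5 gives 7.5P = 562.5, so P* = €75 and Q* = 257.
With the tax collected from suppliers, supply shifts: Qs = 3.5(P − 4.5) − 5.5.
New equilibrium: buyers pay €77.1, suppliers receive €72.6, Q = 248.6. (Wedge: Pb − Ps = 4.5.)
Revenue = t · Q = 4.5 · 248.6 = €1118.7.

Tax revenue = €1118.7 thousand.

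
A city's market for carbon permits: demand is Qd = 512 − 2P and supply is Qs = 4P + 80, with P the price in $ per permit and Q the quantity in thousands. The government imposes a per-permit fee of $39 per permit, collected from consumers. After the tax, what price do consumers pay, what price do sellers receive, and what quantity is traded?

Before the tax: set 512 − 2P = 4P + 80 → P* = $72, Q* = 368.
With the tax collected from consumers, demand (in seller-price terms) shifts: Qd = 512 − 2(P + 39).
Solving gives Q = 316 with consumers paying $98 and sellers receiving $59 (the $39 wedge).

Consumers pay $98; sellers receive $59; quantity = 316.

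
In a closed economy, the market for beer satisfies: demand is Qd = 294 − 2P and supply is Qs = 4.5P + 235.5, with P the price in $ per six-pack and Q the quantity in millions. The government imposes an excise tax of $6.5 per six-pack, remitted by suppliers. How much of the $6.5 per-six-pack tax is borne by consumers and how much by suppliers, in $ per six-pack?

Before the tax: set 294 − 2P = 4.5P + 235.5 → P* = $9, Q* = 276.
With the tax collected from suppliers, supply shifts: Qs = 4.5(P − 6.5) + 235.5.
Solving gives Q = 267 with consumers paying $13.5 and suppliers receiving $7 (the $6.5 wedge).
Burden on consumers: $4.5; on suppliers: $2. (They sum to $6.5.)

Consumers bear $4.5 per six-pack; suppliers bear $2 per six-pack.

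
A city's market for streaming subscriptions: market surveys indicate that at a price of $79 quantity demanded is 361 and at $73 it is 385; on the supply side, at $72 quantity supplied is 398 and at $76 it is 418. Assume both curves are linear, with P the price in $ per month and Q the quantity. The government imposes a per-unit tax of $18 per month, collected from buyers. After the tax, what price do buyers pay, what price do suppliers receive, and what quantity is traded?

Demand slope: (385 − 361)/(73 − 79) = -4, so Qd = 677 − 4P.
Supply slope: (418 − 398)/(76 − 72) = 5, so Qs = 5P + 38.
Before the tax: set 677 − 4P = 5P + 38 → P* = $71, Q* = 393.
With the tax collected from buyers, demand (in seller-price terms) shifts: Qd = 677 − 4(P + 18).
Solving gives Q = 353 with buyers paying $81 and suppliers receiving $63 (the $18 wedge).
The less price-elastic side of the market bears the larger share of a per-unit tax.

Buyers pay $81; suppliers receive $63; quantity = 353.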